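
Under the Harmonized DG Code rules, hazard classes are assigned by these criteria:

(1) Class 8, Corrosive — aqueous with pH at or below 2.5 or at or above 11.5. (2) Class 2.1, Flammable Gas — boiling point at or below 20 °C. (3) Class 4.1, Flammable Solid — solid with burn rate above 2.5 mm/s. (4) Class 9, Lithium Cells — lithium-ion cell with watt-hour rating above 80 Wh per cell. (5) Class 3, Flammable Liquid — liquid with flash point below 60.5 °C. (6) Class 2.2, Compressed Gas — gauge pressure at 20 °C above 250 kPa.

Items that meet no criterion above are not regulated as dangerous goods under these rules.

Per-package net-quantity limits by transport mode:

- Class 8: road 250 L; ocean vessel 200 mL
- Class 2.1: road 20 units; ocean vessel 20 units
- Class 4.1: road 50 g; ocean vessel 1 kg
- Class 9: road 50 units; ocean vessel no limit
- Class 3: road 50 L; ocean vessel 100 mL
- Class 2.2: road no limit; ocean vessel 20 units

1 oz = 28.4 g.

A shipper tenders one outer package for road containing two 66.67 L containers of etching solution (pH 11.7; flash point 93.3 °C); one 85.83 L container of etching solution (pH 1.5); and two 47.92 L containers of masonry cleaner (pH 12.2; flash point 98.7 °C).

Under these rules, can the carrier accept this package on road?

With pH 11.7 (≥ 11.5), the etching solution falls in Class 8.
pH 1.5 meets the Class 8 criterion (Corrosive), so the etching solution is Class 8.
pH 12.2 meets the Class 8 criterion (Corrosive), so the masonry cleaner is Class 8.
Class 8 net quantity: (two 66.67 L containers = 133.34 L) + 85.83 L + (two 47.92 L containers = 95.84 L) = 315.01 L.
315.01 L exceeds the road limit of 250 L for Class 8.

No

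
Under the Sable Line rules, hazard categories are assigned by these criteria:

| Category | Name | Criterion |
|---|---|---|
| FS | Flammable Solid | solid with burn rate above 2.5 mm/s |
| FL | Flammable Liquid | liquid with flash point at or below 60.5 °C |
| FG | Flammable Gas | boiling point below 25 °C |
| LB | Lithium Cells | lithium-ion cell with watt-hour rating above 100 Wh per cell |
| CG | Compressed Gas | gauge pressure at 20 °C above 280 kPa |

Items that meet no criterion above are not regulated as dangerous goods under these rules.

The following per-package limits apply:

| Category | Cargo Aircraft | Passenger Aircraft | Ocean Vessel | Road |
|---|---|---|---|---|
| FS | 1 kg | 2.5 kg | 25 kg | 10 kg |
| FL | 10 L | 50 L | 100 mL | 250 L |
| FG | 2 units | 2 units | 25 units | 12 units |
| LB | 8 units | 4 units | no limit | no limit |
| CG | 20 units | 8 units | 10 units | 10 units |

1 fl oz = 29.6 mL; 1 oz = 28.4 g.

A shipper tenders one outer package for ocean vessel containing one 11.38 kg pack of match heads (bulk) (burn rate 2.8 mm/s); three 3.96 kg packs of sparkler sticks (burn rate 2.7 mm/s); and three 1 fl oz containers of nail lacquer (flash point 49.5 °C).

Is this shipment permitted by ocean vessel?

Match heads (bulk): burn rate 2.8 mm/s > 2.5 mm/s → Category FS (Flammable Solid).
The sparkler sticks have burn rate 2.7 mm/s, which is > 2.5 mm/s, so they are Category FS (Flammable Solid).
Nail lacquer: flash point 49.5 °C ≤ 60.5 °C → Category FL (Flammable Liquid).
Total Category FS: 11.38 kg + (three 3.96 kg packs = 11.88 kg) = 23.26 kg.
23.26 kg is within the ocean vessel limit of 25 kg for Category FS.
Category FL quantity: three 1 fl oz containers = 88.8 mL.
That is within the Category FL ocean vessel limit of 100 mL.
Every hazard category is within its ocean vessel limit and no segregation rule is violated.

Yes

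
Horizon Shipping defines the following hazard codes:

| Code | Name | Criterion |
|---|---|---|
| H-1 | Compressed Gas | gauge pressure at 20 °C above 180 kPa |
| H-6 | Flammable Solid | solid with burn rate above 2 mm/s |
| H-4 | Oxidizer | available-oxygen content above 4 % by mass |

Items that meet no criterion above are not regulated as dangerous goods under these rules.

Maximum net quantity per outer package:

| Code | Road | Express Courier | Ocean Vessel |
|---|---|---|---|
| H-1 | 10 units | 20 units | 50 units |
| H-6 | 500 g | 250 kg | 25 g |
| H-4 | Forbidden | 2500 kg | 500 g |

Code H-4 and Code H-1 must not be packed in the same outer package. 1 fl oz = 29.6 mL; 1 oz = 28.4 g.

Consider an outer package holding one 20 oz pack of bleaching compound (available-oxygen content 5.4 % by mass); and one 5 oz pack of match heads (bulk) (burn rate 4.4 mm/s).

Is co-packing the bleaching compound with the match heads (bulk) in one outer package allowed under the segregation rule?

Yes

With available-oxygen content 5.4 % by mass (> 4 % by mass), the bleaching compound falls in Code H-4.
With burn rate 4.4 mm/s (> 2 mm/s), the match heads (bulk) fall in Code H-6.
No segregation rule bars Code H-4 with Code H-6.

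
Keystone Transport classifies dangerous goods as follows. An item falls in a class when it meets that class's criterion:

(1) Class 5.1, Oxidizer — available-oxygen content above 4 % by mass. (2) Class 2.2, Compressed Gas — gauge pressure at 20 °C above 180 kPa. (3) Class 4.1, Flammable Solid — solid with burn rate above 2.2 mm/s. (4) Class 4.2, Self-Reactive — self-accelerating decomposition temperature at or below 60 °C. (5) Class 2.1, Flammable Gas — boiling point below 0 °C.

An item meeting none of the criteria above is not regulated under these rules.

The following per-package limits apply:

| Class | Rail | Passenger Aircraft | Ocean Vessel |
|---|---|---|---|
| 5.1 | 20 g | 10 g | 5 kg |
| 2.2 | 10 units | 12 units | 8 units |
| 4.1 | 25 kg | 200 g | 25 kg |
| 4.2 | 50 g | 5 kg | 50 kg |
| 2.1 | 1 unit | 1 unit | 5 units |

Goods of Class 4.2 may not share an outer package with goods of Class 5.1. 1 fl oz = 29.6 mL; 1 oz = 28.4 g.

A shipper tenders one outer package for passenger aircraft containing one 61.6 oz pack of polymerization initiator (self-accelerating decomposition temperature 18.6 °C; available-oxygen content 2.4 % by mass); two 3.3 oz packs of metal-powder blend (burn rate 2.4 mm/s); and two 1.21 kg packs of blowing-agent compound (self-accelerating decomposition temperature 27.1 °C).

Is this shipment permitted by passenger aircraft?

Yes

The polymerization initiator has self-accelerating decomposition temperature 18.6 °C, which is ≤ 60 °C, so it is Class 4.2 (Self-Reactive).
The metal-powder blend has burn rate 2.4 mm/s, which is > 2.2 mm/s, so it is Class 4.1 (Flammable Solid).
Self-accelerating decomposition temperature 27.1 °C meets the Class 4.2 criterion (Self-Reactive), so the blowing-agent compound is Class 4.2.
Total Class 4.2: (one 61.6 oz pack = 1749.44 g) + (two 1.21 kg packs = 2.42 kg) = 4169.44 g.
4169.44 g is within the passenger aircraft limit of 5 kg for Class 4.2.
Class 4.1 quantity: two 3.3 oz packs = 187.44 g.
That is within the Class 4.1 passenger aircraft limit of 200 g.
The segregation rule (Class 4.2 with Class 5.1) does not apply to Class 4.2 with Class 4.1.
Every hazard class is within its passenger aircraft limit and no segregation rule is violated.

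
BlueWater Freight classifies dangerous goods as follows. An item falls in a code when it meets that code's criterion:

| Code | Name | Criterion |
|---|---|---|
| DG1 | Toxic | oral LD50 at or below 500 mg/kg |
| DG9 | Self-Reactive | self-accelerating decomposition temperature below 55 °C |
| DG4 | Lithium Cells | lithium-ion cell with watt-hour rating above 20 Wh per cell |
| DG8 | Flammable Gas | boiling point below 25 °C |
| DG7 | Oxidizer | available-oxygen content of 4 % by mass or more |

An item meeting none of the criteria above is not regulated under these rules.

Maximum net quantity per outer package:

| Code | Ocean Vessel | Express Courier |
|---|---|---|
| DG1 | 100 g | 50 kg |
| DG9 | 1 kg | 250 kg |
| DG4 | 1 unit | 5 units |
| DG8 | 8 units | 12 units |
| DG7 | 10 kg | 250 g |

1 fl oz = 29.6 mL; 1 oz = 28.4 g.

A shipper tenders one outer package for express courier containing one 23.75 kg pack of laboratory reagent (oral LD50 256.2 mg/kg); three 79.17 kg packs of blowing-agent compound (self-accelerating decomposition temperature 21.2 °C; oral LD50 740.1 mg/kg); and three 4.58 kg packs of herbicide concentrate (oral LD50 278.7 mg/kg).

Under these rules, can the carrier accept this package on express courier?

Yes

Oral LD50 256.2 mg/kg meets the Code DG1 criterion (Toxic), so the laboratory reagent is Code DG1.
With self-accelerating decomposition temperature 21.2 °C (< 55 °C), the blowing-agent compound falls in Code DG9.
Herbicide concentrate: oral LD50 278.7 mg/kg ≤ 500 mg/kg → Code DG1 (Toxic).
Code DG1 net quantity: 23.75 kg + (three 4.58 kg packs = 13.74 kg) = 37.49 kg.
That is within the Code DG1 express courier limit of 50 kg.
Code DG9 quantity: three 79.17 kg packs = 237.51 kg.
237.51 kg ≤ 250 kg (express courier limit, Code DG9) — within limit.
Every hazard code is within its express courier limit and no segregation rule is violated.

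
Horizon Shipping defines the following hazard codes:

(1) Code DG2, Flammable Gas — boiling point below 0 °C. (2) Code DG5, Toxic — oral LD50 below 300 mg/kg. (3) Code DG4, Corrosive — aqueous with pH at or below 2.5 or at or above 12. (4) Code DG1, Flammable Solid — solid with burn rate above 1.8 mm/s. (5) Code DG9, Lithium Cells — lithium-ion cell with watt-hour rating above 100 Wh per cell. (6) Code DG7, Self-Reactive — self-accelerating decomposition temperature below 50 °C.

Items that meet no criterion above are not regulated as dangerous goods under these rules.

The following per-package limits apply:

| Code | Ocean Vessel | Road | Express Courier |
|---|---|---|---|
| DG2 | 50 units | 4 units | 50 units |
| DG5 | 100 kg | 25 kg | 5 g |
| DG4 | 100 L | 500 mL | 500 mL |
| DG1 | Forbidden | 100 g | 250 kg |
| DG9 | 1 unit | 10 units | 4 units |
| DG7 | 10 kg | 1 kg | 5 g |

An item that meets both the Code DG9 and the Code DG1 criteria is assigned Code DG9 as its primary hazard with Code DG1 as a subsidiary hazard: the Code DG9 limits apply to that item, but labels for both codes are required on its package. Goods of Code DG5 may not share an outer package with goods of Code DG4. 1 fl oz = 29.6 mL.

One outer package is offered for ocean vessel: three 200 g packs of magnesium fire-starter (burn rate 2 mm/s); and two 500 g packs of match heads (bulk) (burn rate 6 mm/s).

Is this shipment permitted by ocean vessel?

The magnesium fire-starter has burn rate 2 mm/s, which is > 1.8 mm/s, so it is Code DG1 (Flammable Solid).
Burn rate 6 mm/s meets the Code DG1 criterion (Flammable Solid), so the match heads (bulk) are Code DG1.
Total Code DG1: (three 200 g packs = 600 g) + (two 500 g packs = 1 kg) = 1.6 kg.
Code DG1 is Forbidden by ocean vessel.

No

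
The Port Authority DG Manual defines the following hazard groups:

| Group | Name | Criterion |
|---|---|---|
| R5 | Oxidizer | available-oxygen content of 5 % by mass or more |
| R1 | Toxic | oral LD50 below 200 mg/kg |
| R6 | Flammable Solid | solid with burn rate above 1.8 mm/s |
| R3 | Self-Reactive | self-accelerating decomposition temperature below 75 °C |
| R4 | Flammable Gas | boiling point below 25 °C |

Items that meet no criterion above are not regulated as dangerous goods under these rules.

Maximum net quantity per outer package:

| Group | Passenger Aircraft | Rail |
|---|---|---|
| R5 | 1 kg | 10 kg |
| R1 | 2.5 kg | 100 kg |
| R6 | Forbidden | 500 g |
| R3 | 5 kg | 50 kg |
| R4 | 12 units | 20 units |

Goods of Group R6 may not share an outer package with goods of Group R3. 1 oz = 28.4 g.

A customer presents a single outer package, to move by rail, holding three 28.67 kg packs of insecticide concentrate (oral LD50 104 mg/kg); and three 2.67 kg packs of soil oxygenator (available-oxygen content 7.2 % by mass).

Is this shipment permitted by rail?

Yes

With oral LD50 104 mg/kg (< 200 mg/kg), the insecticide concentrate falls in Group R1.
The soil oxygenator has available-oxygen content 7.2 % by mass, which is ≥ 5 % by mass, so it is Group R5 (Oxidizer).
Group R1 quantity: three 28.67 kg packs = 86.01 kg.
86.01 kg is within the rail limit of 100 kg for Group R1.
Group R5 quantity: three 2.67 kg packs = 8.01 kg.
8.01 kg ≤ 10 kg (rail limit, Group R5) — within limit.
The segregation rule (Group R6 with Group R3) does not apply to Group R1 with Group R5.
Every hazard group is within its rail limit and no segregation rule is violated.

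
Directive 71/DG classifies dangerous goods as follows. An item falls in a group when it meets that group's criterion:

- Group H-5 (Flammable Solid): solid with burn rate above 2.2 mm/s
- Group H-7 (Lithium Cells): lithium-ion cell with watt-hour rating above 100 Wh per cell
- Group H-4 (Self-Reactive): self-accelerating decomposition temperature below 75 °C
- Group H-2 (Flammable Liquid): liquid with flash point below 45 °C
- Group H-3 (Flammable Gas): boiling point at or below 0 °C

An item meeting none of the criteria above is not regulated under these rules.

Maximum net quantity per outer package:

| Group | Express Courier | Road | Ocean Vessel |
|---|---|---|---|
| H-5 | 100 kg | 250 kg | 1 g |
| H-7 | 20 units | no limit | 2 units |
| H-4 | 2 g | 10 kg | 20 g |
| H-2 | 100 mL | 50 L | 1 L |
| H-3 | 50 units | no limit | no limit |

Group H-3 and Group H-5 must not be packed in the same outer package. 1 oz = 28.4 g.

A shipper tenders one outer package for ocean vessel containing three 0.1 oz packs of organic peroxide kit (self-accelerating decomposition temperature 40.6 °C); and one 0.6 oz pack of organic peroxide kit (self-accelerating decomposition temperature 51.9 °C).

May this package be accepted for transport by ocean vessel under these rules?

With self-accelerating decomposition temperature 40.6 °C (< 75 °C), the organic peroxide kit falls in Group H-4.
With self-accelerating decomposition temperature 51.9 °C (< 75 °C), the organic peroxide kit falls in Group H-4.
Total Group H-4: (three 0.1 oz packs = 8.52 g) + (one 0.6 oz pack = 17.04 g) = 25.56 g.
That exceeds the Group H-4 ocean vessel limit of 20 g.

No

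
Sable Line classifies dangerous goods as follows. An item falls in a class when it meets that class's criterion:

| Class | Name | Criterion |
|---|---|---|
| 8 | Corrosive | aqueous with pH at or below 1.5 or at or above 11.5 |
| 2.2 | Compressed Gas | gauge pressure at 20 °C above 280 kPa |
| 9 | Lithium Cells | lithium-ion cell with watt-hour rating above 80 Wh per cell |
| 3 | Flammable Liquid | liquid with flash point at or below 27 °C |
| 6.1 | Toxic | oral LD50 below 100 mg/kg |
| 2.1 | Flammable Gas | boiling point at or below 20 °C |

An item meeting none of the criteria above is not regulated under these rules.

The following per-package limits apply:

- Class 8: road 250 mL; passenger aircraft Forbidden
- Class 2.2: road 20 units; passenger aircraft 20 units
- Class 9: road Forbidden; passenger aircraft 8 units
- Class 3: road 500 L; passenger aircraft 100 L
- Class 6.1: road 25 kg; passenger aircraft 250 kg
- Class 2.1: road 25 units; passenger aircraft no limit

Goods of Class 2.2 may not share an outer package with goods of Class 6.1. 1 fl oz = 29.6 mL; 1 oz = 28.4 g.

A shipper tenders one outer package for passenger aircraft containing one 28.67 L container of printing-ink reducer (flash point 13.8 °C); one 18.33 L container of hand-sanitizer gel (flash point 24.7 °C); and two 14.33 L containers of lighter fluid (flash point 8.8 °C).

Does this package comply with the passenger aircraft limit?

Flash point 13.8 °C meets the Class 3 criterion (Flammable Liquid), so the printing-ink reducer is Class 3.
Hand-sanitizer gel: flash point 24.7 °C ≤ 27 °C → Class 3 (Flammable Liquid).
Lighter fluid: flash point 8.8 °C ≤ 27 °C → Class 3 (Flammable Liquid).
Total Class 3: 28.67 L + 18.33 L + (two 14.33 L containers = 28.66 L) = 75.66 L.
75.66 L ≤ 100 L (passenger aircraft limit, Class 3) — within limit.

Yes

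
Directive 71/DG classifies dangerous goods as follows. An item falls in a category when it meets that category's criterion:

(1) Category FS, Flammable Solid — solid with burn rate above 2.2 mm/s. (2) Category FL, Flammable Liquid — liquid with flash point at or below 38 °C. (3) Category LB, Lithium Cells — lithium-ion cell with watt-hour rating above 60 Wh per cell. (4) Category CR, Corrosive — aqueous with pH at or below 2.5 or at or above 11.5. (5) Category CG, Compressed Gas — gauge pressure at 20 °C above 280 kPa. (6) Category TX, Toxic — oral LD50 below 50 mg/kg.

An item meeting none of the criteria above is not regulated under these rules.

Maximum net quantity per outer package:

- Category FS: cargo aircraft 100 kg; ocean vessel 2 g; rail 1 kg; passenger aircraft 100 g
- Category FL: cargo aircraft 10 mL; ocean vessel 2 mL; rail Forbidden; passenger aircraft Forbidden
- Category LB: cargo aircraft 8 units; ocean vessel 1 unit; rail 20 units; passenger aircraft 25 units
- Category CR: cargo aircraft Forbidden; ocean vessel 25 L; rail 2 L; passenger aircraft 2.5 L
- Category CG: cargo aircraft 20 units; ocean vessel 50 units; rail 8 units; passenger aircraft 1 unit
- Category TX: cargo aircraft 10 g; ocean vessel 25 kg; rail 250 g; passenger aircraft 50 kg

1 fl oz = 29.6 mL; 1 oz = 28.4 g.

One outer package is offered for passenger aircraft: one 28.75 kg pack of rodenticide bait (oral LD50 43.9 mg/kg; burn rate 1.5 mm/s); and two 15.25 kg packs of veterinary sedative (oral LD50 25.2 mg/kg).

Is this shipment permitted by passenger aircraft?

No

Rodenticide bait: oral LD50 43.9 mg/kg < 50 mg/kg → Category TX (Toxic).
Oral LD50 25.2 mg/kg meets the Category TX criterion (Toxic), so the veterinary sedative is Category TX.
Category TX net quantity: 28.75 kg + (two 15.25 kg packs = 30.5 kg) = 59.25 kg.
59.25 kg > 50 kg (passenger aircraft limit, Category TX) — over the limit.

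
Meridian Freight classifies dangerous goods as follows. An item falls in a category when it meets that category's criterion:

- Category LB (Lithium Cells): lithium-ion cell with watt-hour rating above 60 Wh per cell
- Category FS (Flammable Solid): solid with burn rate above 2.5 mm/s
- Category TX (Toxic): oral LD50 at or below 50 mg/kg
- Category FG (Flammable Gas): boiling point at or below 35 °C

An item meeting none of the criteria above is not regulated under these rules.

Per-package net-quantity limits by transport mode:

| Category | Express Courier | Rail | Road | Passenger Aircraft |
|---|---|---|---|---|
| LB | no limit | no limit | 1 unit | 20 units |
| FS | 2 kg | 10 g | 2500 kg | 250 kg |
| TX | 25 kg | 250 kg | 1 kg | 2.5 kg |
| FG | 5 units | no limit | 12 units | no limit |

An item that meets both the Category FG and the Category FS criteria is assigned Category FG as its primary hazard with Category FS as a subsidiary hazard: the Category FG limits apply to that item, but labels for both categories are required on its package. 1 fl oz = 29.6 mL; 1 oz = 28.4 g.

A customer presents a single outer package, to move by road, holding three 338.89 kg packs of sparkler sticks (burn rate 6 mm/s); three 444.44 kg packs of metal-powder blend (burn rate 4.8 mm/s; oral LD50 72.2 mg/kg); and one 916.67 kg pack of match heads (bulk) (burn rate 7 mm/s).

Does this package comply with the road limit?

The sparkler sticks have burn rate 6 mm/s, which is > 2.5 mm/s, so they are Category FS (Flammable Solid).
Metal-powder blend: burn rate 4.8 mm/s > 2.5 mm/s → Category FS (Flammable Solid).
The match heads (bulk) have burn rate 7 mm/s, which is > 2.5 mm/s, so they are Category FS (Flammable Solid).
Total Category FS: (three 338.89 kg packs = 1016.67 kg) + (three 444.44 kg packs = 1333.32 kg) + 916.67 kg = 3266.66 kg.
3266.66 kg > 2500 kg (road limit, Category FS) — over the limit.

No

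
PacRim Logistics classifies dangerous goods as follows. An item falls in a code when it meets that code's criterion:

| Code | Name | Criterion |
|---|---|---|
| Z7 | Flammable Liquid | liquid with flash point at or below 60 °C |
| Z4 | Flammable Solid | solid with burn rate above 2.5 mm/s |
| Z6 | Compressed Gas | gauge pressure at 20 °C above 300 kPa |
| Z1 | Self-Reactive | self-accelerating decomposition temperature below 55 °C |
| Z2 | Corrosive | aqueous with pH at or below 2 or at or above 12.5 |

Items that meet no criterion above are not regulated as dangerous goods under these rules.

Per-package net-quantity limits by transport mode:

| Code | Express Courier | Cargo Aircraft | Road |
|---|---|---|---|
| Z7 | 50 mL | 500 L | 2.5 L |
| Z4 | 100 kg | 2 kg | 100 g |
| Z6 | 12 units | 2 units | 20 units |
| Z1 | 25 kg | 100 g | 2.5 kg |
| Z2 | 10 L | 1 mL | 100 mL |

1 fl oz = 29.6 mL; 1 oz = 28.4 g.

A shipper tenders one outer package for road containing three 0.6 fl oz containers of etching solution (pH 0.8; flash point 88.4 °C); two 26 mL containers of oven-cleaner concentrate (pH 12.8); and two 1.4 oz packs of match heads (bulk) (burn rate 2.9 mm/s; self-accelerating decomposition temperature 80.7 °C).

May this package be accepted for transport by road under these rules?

No

The etching solution has pH 0.8, which is ≤ 2, so it is Code Z2 (Corrosive).
pH 12.8 meets the Code Z2 criterion (Corrosive), so the oven-cleaner concentrate is Code Z2.
Match heads (bulk): burn rate 2.9 mm/s > 2.5 mm/s → Code Z4 (Flammable Solid).
Code Z4 quantity: two 1.4 oz packs = 79.52 g.
79.52 g is within the road limit of 100 g for Code Z4.
Code Z2 net quantity: (three 0.6 fl oz containers = 53.28 mL) + (two 26 mL containers = 52 mL) = 105.28 mL.
105.28 mL > 100 mL (road limit, Code Z2) — over the limit.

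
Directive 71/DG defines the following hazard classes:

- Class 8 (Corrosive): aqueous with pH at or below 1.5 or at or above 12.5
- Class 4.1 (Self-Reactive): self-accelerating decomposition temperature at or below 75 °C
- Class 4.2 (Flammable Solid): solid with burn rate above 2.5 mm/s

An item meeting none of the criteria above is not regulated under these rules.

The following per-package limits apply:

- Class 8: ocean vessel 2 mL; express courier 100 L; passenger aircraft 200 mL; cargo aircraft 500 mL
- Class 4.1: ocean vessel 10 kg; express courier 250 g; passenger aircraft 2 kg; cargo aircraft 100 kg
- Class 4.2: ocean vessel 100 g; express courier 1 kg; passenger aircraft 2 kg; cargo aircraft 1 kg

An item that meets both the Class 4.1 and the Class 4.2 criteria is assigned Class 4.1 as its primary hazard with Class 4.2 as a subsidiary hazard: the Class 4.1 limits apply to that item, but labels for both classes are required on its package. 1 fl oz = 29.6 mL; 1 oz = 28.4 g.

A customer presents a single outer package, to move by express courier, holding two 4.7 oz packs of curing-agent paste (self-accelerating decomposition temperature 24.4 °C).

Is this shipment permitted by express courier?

With self-accelerating decomposition temperature 24.4 °C (≤ 75 °C), the curing-agent paste falls in Class 4.1.
Class 4.1 quantity: two 4.7 oz packs = 266.96 g.
That exceeds the Class 4.1 express courier limit of 250 g.

No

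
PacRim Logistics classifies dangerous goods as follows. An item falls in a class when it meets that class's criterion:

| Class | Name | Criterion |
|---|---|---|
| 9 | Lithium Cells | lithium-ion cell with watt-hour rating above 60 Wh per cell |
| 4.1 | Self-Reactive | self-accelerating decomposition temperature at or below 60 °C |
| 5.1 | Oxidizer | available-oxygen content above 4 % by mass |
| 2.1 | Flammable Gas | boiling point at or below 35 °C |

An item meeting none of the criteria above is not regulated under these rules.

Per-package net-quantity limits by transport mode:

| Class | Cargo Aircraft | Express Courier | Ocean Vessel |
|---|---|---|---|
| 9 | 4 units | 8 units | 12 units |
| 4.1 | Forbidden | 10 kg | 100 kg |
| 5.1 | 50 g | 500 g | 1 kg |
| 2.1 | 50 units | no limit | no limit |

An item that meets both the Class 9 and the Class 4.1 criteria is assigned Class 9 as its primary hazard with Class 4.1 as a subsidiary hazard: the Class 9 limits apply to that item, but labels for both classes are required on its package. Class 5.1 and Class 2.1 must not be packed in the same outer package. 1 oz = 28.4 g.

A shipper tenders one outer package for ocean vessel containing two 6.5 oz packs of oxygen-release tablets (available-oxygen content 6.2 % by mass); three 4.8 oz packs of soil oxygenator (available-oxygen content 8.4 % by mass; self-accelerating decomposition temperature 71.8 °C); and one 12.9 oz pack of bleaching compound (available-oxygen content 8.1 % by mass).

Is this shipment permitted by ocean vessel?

Available-oxygen content 6.2 % by mass meets the Class 5.1 criterion (Oxidizer), so the oxygen-release tablets are Class 5.1.
Soil oxygenator: available-oxygen content 8.4 % by mass > 4 % by mass → Class 5.1 (Oxidizer).
Bleaching compound: available-oxygen content 8.1 % by mass > 4 % by mass → Class 5.1 (Oxidizer).
Class 5.1 net quantity: (two 6.5 oz packs = 369.2 g) + (three 4.8 oz packs = 408.96 g) + (one 12.9 oz pack = 366.36 g) = 1144.52 g.
1144.52 g > 1 kg (ocean vessel limit, Class 5.1) — over the limit.

No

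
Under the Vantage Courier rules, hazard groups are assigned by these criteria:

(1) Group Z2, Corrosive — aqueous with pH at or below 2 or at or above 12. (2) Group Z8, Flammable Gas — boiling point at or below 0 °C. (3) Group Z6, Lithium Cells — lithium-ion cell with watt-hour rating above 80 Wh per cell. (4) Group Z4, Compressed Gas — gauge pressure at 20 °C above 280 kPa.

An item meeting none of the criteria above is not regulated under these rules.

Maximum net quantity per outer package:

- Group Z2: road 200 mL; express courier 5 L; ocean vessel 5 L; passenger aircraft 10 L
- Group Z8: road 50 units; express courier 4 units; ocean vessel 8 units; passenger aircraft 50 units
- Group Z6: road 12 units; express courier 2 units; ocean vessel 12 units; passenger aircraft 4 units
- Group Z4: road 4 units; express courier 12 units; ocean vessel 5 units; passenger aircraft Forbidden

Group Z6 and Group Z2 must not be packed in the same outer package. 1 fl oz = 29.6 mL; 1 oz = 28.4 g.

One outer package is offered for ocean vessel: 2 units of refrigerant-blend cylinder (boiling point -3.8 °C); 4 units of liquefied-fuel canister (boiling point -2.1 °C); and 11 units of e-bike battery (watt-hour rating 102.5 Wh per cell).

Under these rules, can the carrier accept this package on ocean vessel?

With boiling point -3.8 °C (≤ 0 °C), the refrigerant-blend cylinder falls in Group Z8.
Liquefied-fuel canister: boiling point -2.1 °C ≤ 0 °C → Group Z8 (Flammable Gas).
With watt-hour rating 102.5 Wh per cell (> 80 Wh per cell), the e-bike battery falls in Group Z6.
Group Z6 quantity: 11 units.
11 units ≤ 12 units (ocean vessel limit, Group Z6) — within limit.
Total Group Z8: 2 units + 4 units = 6 units.
That is within the Group Z8 ocean vessel limit of 8 units.
The segregation rule (Group Z6 with Group Z2) does not apply to Group Z6 with Group Z8.
Every hazard group is within its ocean vessel limit and no segregation rule is violated.

Yes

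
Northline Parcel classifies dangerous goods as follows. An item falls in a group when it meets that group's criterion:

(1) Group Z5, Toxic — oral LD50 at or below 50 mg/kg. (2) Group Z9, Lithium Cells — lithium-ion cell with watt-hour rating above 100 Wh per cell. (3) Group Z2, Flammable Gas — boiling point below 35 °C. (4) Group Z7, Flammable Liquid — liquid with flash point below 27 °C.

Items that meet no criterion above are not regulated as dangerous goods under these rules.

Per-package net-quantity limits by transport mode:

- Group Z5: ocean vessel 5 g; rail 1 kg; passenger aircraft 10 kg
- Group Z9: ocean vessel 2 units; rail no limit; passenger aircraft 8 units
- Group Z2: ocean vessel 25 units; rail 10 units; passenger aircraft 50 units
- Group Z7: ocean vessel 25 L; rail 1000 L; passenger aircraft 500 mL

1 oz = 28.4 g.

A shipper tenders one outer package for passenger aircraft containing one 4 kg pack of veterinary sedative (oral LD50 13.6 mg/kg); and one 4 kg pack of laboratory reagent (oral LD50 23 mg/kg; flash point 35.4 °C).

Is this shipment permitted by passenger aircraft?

Yes

With oral LD50 13.6 mg/kg (≤ 50 mg/kg), the veterinary sedative falls in Group Z5.
Laboratory reagent: oral LD50 23 mg/kg ≤ 50 mg/kg → Group Z5 (Toxic).
Total Group Z5: 4 kg + 4 kg = 8 kg.
That is within the Group Z5 passenger aircraft limit of 10 kg.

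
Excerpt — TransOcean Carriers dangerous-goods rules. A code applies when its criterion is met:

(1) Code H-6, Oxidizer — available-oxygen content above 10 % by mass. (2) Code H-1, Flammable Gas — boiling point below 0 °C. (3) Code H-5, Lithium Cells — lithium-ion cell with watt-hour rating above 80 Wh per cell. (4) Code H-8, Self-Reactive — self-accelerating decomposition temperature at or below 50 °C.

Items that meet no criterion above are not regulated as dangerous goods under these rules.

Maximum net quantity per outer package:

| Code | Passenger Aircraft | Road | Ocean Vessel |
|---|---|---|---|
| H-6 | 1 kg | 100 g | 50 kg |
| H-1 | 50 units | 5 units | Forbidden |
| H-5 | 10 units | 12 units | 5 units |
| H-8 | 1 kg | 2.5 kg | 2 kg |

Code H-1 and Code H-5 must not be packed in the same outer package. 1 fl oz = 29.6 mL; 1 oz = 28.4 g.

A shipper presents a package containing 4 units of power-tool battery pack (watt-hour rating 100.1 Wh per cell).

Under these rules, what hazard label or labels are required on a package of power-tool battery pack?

With watt-hour rating 100.1 Wh per cell (> 80 Wh per cell), the power-tool battery pack falls in Code H-5.
Only the Code H-5 label is required.

Code H-5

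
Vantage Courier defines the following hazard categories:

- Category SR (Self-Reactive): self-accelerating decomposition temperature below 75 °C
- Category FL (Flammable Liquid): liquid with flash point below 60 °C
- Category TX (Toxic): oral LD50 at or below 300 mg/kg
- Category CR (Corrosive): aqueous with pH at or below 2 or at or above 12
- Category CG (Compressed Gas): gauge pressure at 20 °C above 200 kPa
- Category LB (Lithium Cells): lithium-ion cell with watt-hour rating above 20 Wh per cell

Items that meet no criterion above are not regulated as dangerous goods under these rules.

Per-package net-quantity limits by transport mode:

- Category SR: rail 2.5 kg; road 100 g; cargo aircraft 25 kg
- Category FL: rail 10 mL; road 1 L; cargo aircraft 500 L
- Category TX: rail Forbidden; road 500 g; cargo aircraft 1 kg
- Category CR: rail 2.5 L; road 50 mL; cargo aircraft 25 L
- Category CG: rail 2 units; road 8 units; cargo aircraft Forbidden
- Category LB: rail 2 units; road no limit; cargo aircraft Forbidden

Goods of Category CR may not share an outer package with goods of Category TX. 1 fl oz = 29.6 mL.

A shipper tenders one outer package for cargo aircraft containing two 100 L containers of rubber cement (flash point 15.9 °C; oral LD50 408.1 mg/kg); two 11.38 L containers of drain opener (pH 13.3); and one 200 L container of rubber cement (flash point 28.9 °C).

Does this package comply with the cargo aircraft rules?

Yes

Rubber cement: flash point 15.9 °C < 60 °C → Category FL (Flammable Liquid).
With pH 13.3 (≥ 12), the drain opener falls in Category CR.
With flash point 28.9 °C (< 60 °C), the rubber cement falls in Category FL.
Category CR quantity: two 11.38 L containers = 22.76 L.
22.76 L ≤ 25 L (cargo aircraft limit, Category CR) — within limit.
Category FL net quantity: (two 100 L containers = 200 L) + 200 L = 400 L.
That is within the Category FL cargo aircraft limit of 500 L.
The segregation rule (Category CR with Category TX) does not apply to Category CR with Category FL.
Every hazard category is within its cargo aircraft limit and no segregation rule is violated.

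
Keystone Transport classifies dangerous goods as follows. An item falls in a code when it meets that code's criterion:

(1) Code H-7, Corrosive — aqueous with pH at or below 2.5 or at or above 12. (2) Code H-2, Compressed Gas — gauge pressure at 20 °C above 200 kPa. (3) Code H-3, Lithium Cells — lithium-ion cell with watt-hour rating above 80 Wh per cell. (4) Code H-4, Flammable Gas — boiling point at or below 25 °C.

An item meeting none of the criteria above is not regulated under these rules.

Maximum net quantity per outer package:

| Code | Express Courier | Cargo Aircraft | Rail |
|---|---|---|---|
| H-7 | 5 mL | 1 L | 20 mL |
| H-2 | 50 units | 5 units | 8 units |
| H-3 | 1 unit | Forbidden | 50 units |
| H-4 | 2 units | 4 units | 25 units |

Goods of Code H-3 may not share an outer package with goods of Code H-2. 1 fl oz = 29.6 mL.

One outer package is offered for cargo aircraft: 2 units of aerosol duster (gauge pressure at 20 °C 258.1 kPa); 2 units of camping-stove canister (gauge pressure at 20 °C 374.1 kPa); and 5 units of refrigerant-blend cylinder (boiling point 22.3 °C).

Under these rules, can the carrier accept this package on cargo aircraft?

No

The aerosol duster has gauge pressure at 20 °C 258.1 kPa, which is > 200 kPa, so it is Code H-2 (Compressed Gas).
With gauge pressure at 20 °C 374.1 kPa (> 200 kPa), the camping-stove canister falls in Code H-2.
Refrigerant-blend cylinder: boiling point 22.3 °C ≤ 25 °C → Code H-4 (Flammable Gas).
Code H-2 net quantity: 2 units + 2 units = 4 units.
That is within the Code H-2 cargo aircraft limit of 5 units.
Code H-4 quantity: 5 units.
5 units exceeds the cargo aircraft limit of 4 units for Code H-4.
The segregation rule (Code H-3 with Code H-2) does not apply to Code H-2 with Code H-4.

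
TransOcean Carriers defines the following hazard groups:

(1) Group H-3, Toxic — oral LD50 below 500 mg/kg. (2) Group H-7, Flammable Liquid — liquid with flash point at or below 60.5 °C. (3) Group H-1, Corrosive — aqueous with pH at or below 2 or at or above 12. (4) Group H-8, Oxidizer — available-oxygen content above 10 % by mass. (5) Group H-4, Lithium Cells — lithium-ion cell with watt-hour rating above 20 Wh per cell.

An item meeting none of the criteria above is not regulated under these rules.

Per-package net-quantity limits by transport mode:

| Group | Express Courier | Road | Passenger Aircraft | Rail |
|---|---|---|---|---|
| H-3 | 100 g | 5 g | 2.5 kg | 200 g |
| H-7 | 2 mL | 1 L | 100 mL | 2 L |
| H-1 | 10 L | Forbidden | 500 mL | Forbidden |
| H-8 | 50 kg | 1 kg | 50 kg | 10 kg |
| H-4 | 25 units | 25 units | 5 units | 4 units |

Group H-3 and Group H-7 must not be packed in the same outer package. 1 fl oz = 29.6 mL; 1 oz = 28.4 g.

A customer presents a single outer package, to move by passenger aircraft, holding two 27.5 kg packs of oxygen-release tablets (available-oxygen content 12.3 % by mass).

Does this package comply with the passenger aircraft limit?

No

The oxygen-release tablets have available-oxygen content 12.3 % by mass, which is > 10 % by mass, so they are Group H-8 (Oxidizer).
Group H-8 quantity: two 27.5 kg packs = 55 kg.
That exceeds the Group H-8 passenger aircraft limit of 50 kg.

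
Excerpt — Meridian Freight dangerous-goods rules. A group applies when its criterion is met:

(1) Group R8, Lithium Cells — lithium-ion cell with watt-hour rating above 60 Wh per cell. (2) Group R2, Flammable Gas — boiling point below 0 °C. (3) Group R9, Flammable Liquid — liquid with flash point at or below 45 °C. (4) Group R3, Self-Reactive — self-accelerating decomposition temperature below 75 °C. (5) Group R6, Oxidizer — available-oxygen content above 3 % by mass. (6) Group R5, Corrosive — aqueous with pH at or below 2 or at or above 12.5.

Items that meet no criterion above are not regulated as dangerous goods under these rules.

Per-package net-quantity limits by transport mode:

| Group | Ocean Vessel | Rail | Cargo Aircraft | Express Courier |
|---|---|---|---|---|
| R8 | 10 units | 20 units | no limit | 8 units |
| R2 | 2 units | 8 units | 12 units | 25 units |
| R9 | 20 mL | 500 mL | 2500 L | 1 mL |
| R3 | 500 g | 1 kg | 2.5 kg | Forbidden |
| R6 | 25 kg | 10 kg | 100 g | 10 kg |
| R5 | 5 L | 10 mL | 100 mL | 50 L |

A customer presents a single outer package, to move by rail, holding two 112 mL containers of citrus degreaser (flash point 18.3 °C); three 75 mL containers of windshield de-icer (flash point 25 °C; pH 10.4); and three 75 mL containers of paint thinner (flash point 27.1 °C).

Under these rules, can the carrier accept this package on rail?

Citrus degreaser: flash point 18.3 °C ≤ 45 °C → Group R9 (Flammable Liquid).
Flash point 25 °C meets the Group R9 criterion (Flammable Liquid), so the windshield de-icer is Group R9.
The paint thinner has flash point 27.1 °C, which is ≤ 45 °C, so it is Group R9 (Flammable Liquid).
Total Group R9: (two 112 mL containers = 224 mL) + (three 75 mL containers = 225 mL) + (three 75 mL containers = 225 mL) = 674 mL.
That exceeds the Group R9 rail limit of 500 mL.

No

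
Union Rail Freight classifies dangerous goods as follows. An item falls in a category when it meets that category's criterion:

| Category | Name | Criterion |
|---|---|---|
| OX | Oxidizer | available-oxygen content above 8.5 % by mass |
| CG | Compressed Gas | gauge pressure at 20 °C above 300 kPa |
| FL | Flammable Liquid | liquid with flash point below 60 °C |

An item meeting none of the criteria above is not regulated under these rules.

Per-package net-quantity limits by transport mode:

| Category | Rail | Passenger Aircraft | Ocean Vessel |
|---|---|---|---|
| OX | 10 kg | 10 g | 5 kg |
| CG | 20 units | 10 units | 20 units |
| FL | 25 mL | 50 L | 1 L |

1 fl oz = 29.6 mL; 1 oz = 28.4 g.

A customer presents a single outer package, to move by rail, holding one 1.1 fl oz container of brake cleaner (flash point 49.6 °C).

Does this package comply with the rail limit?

Brake cleaner: flash point 49.6 °C < 60 °C → Category FL (Flammable Liquid).
Category FL quantity: one 1.1 fl oz container = 32.56 mL.
32.56 mL exceeds the rail limit of 25 mL for Category FL.

No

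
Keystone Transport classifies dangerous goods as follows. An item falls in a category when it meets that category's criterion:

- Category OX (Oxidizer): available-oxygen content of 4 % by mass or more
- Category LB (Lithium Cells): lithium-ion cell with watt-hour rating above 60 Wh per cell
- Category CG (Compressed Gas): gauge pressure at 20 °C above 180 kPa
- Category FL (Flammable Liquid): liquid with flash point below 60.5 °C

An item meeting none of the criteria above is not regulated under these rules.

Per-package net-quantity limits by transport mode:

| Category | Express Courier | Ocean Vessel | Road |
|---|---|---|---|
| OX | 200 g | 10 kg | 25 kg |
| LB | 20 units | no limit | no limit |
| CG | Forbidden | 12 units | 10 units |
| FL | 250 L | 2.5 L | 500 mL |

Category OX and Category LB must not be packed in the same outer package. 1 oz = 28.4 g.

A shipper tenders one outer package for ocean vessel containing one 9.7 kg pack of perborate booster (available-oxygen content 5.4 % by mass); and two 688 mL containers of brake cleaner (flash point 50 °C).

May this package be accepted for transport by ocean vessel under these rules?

Yes

The perborate booster has available-oxygen content 5.4 % by mass, which is ≥ 4 % by mass, so it is Category OX (Oxidizer).
With flash point 50 °C (< 60.5 °C), the brake cleaner falls in Category FL.
Category OX quantity: 9.7 kg.
9.7 kg ≤ 10 kg (ocean vessel limit, Category OX) — within limit.
Category FL quantity: two 688 mL containers = 1.376 L.
1.376 L is within the ocean vessel limit of 2.5 L for Category FL.
The segregation rule (Category OX with Category LB) does not apply to Category OX with Category FL.
Every hazard category is within its ocean vessel limit and no segregation rule is violated.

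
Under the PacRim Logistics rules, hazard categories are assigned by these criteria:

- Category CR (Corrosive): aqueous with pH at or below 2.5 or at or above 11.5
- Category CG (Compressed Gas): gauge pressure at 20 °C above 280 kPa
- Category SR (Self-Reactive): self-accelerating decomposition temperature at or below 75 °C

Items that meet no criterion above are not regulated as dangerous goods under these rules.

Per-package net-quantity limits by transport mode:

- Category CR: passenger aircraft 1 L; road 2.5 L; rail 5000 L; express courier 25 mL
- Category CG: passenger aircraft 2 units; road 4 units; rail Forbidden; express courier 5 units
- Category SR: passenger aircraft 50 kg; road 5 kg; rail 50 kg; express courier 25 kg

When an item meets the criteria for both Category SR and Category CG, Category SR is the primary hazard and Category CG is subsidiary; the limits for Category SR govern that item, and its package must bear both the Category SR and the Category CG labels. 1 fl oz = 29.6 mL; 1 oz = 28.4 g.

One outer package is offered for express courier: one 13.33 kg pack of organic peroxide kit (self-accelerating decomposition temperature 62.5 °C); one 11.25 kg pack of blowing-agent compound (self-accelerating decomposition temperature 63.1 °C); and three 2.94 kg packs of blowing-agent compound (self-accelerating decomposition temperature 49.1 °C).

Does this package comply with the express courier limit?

Self-accelerating decomposition temperature 62.5 °C meets the Category SR criterion (Self-Reactive), so the organic peroxide kit is Category SR.
Self-accelerating decomposition temperature 63.1 °C meets the Category SR criterion (Self-Reactive), so the blowing-agent compound is Category SR.
Self-accelerating decomposition temperature 49.1 °C meets the Category SR criterion (Self-Reactive), so the blowing-agent compound is Category SR.
Category SR net quantity: 13.33 kg + 11.25 kg + (three 2.94 kg packs = 8.82 kg) = 33.4 kg.
33.4 kg > 25 kg (express courier limit, Category SR) — over the limit.

No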